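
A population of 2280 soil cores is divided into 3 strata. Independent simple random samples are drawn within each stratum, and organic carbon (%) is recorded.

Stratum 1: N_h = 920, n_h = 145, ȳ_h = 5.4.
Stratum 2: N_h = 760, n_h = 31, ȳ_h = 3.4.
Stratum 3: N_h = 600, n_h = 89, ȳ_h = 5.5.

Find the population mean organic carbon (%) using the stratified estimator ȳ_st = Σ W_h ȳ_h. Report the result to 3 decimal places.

N = Σ N_h = 2280. Stratum weights W_h = N_h/N.
ȳ_st = (920·5.4 + 760·3.4 + 600·5.5) / 2280 = 4.75965

ȳ_st ≈ 4.760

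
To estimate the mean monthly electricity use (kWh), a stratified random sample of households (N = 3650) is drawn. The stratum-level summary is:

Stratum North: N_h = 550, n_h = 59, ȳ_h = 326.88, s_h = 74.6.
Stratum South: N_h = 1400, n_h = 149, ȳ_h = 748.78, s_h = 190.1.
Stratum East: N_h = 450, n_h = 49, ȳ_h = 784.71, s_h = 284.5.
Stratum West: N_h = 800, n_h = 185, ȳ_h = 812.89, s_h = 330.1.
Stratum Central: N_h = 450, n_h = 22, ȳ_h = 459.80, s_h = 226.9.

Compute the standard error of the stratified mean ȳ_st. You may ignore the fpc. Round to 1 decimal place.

SE(ȳ_st) ≈ 11.3

V̂(ȳ_st) = Σ W_h² s_h²/n_h, with W_h = N_h/N and N = 3650:
  stratum North: (550/3650)²·74.6²/59 = 2.14173
  stratum South: (1400/3650)²·190.1²/149 = 35.6819
  stratum East: (450/3650)²·284.5²/49 = 25.1077
  stratum West: (800/3650)²·330.1²/185 = 28.2953
  stratum Central: (450/3650)²·226.9²/22 = 35.5701
V̂(ȳ_st) = 126.797
SE(ȳ_st) = √126.797 = 11.2604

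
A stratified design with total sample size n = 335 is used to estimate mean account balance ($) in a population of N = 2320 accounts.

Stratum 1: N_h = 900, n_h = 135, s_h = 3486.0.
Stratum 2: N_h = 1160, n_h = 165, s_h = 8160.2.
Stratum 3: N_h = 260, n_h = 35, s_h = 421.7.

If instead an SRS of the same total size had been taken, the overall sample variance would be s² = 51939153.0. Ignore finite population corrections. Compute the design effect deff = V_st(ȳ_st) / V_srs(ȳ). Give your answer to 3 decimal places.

V̂(ȳ_st) = Σ W_h² s_h²/n_h, with W_h = N_h/N and N = 2320:
  stratum 1: (900/2320)²·3486.0²/135 = 13546.6
  stratum 2: (1160/2320)²·8160.2²/165 = 100892
  stratum 3: (260/2320)²·421.7²/35 = 63.8131
V_st = 114503
V_srs = s²/n = 51939153.0/335 = 155042
deff = V_st / V_srs = 114503/155042 = 0.7385

deff ≈ 0.739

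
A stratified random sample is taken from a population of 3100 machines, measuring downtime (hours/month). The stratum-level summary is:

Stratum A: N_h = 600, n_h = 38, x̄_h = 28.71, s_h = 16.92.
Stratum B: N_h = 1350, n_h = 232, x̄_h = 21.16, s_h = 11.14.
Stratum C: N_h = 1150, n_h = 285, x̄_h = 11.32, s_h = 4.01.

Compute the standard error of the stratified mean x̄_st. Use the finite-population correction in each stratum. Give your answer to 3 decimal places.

V̂(x̄_st) = Σ W_h² (1 − n_h/N_h) s_h²/n_h, with W_h = N_h/N and N = 3100:
  stratum A: (600/3100)²·(1 − 38/600)·16.92²/38 = 0.264351
  stratum B: (1350/3100)²·(1 − 232/1350)·11.14²/232 = 0.0840107
  stratum C: (1150/3100)²·(1 − 285/1150)·4.01²/285 = 0.00584029
V̂(x̄_st) = 0.354202
SE(x̄_st) = √0.354202 = 0.595149

SE(x̄_st) ≈ 0.595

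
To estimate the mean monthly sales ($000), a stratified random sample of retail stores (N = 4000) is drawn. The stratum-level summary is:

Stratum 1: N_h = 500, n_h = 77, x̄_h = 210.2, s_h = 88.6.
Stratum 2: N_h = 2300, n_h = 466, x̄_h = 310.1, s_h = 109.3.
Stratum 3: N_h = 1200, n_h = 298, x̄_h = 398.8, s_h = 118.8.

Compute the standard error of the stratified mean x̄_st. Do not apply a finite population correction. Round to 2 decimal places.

SE(x̄_st) ≈ 3.79

V̂(x̄_st) = Σ W_h² s_h²/n_h, with W_h = N_h/N and N = 4000:
  stratum 1: (500/4000)²·88.6²/77 = 1.59293
  stratum 2: (2300/4000)²·109.3²/466 = 8.47598
  stratum 3: (1200/4000)²·118.8²/298 = 4.26245
V̂(x̄_st) = 14.3314
SE(x̄_st) = √14.3314 = 3.78568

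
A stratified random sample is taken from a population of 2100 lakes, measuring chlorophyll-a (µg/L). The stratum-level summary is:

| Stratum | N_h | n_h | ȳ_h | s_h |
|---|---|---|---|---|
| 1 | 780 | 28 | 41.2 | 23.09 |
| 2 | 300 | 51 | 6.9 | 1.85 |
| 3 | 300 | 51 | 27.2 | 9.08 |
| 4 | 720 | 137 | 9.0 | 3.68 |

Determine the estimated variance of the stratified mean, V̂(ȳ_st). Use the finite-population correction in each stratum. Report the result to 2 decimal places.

V̂(ȳ_st) = Σ W_h² (1 − n_h/N_h) s_h²/n_h, with W_h = N_h/N and N = 2100:
  stratum 1: (780/2100)²·(1 − 28/780)·23.09²/28 = 2.53258
  stratum 2: (300/2100)²·(1 − 51/300)·1.85²/51 = 0.00113672
  stratum 3: (300/2100)²·(1 − 51/300)·9.08²/51 = 0.0273832
  stratum 4: (720/2100)²·(1 − 137/720)·3.68²/137 = 0.00940887
V̂(ȳ_st) = 2.57051

V̂(ȳ_st) ≈ 2.57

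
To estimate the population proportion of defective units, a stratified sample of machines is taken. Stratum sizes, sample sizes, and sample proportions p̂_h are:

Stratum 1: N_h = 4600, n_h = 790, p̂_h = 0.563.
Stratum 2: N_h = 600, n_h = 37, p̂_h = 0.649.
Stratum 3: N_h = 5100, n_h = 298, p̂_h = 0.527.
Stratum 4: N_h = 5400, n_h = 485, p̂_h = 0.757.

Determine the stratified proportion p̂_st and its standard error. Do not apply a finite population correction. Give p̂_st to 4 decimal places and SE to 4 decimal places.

p̂_st ≈ 0.6213, SE ≈ 0.0130

N = 15700; stratum weights W_h = N_h/N.
p̂_st = Σ W_h p̂_h = (4600·0.563 + 600·0.649 + 5100·0.527 + 5400·0.757)/15700 = 0.62132
V̂(p̂_st) = Σ W_h² p̂_h(1−p̂_h)/(n_h−1):
  stratum 1: (4600/15700)²·0.563·0.437/789 = 2.67688e-05
  stratum 2: (600/15700)²·0.649·0.351/36 = 9.24171e-06
  stratum 3: (5100/15700)²·0.527·0.473/297 = 8.85638e-05
  stratum 4: (5400/15700)²·0.757·0.243/484 = 4.49619e-05
V̂(p̂_st) = 0.000169536; SE = √V̂ = 0.0130206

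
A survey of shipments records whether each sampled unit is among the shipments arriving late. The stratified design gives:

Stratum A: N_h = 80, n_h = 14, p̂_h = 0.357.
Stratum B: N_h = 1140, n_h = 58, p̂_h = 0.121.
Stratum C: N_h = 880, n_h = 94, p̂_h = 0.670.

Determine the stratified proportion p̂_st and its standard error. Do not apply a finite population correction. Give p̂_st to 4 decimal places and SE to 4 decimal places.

p̂_st ≈ 0.3600, SE ≈ 0.0315

N = 2100; stratum weights W_h = N_h/N.
p̂_st = Σ W_h p̂_h = (80·0.357 + 1140·0.121 + 880·0.670)/2100 = 0.36005
V̂(p̂_st) = Σ W_h² p̂_h(1−p̂_h)/(n_h−1):
  stratum A: (80/2100)²·0.357·0.643/13 = 2.56258e-05
  stratum B: (1140/2100)²·0.121·0.879/57 = 0.000549883
  stratum C: (880/2100)²·0.670·0.330/93 = 0.000417477
V̂(p̂_st) = 0.000992986; SE = √V̂ = 0.0315117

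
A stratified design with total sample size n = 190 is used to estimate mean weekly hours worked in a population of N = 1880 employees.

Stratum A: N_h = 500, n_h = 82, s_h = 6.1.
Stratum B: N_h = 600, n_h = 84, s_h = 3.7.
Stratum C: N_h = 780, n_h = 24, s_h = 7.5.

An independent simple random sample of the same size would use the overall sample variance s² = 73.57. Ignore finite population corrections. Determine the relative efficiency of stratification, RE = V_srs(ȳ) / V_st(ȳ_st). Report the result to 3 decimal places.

V̂(ȳ_st) = Σ W_h² s_h²/n_h, with W_h = N_h/N and N = 1880:
  stratum A: (500/1880)²·6.1²/82 = 0.0320974
  stratum B: (600/1880)²·3.7²/84 = 0.0166001
  stratum C: (780/1880)²·7.5²/24 = 0.403445
V_st = 0.452143
V_srs = s²/n = 73.57/190 = 0.387211
Relative efficiency = V_srs / V_st = 0.387211/0.452143 = 0.8564

RE ≈ 0.856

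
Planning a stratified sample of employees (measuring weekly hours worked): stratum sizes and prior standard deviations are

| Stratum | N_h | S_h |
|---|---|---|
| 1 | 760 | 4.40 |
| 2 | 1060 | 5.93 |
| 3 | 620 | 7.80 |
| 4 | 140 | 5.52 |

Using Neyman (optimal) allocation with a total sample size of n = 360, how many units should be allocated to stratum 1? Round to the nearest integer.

Neyman allocation: n_h = n · N_h S_h / Σ N_i S_i, with n = 360.
  stratum 1: N_h·S_h = 760·4.40 = 3344.00
  stratum 2: N_h·S_h = 1060·5.93 = 6285.80
  stratum 3: N_h·S_h = 620·7.80 = 4836.00
  stratum 4: N_h·S_h = 140·5.52 = 772.80
Σ N_h S_h = 15238.60
n for stratum 1 = 360·3344.00/15238.60 = 78.999 → 79

79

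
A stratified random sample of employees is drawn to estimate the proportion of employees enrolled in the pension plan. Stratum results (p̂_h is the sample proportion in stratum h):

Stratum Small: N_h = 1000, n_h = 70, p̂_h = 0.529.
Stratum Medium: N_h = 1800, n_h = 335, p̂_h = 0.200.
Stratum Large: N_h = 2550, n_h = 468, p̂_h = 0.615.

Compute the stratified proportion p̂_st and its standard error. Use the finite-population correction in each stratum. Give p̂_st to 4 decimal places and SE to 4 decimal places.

p̂_st ≈ 0.4593, SE ≈ 0.0160

N = 5350; stratum weights W_h = N_h/N.
p̂_st = Σ W_h p̂_h = (1000·0.529 + 1800·0.200 + 2550·0.615)/5350 = 0.45930
V̂(p̂_st) = Σ W_h² (1 − n_h/N_h) p̂_h(1−p̂_h)/(n_h−1):
  stratum Small: (1000/5350)²·(1 − 70/1000)·0.529·0.471/69 = 0.000117328
  stratum Medium: (1800/5350)²·(1 − 335/1800)·0.200·0.800/334 = 4.41343e-05
  stratum Large: (2550/5350)²·(1 − 468/2550)·0.615·0.385/467 = 9.40443e-05
V̂(p̂_st) = 0.000255507; SE = √V̂ = 0.0159846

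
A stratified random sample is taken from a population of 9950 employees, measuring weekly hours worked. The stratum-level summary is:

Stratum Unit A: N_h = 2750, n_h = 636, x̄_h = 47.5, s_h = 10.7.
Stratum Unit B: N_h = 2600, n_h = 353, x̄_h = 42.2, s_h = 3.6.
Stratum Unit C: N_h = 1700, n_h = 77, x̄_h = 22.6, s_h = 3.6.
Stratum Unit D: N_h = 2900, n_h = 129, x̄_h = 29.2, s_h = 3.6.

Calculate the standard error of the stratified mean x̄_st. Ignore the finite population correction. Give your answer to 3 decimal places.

V̂(x̄_st) = Σ W_h² s_h²/n_h, with W_h = N_h/N and N = 9950:
  stratum Unit A: (2750/9950)²·10.7²/636 = 0.0137509
  stratum Unit B: (2600/9950)²·3.6²/353 = 0.00250686
  stratum Unit C: (1700/9950)²·3.6²/77 = 0.00491322
  stratum Unit D: (2900/9950)²·3.6²/129 = 0.00853425
V̂(x̄_st) = 0.0297052
SE(x̄_st) = √0.0297052 = 0.172352

SE(x̄_st) ≈ 0.172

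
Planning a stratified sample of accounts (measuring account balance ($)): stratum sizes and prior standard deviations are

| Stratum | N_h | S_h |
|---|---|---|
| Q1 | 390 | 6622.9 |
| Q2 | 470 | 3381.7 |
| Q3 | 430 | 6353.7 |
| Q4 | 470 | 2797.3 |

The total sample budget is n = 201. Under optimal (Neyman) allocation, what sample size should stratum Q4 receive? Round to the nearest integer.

32

Neyman allocation: n_h = n · N_h S_h / Σ N_i S_i, with n = 201.
  stratum Q1: N_h·S_h = 390·6622.9 = 2582931.00
  stratum Q2: N_h·S_h = 470·3381.7 = 1589399.00
  stratum Q3: N_h·S_h = 430·6353.7 = 2732091.00
  stratum Q4: N_h·S_h = 470·2797.3 = 1314731.00
Σ N_h S_h = 8219152.00
n for stratum Q4 = 201·1314731.00/8219152.00 = 32.152 → 32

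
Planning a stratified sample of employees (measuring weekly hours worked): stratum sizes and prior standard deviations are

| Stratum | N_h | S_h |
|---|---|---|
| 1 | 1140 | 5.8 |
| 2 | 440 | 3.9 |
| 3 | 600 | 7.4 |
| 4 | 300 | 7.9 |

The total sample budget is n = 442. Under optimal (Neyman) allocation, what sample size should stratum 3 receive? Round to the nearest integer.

130

Neyman allocation: n_h = n · N_h S_h / Σ N_i S_i, with n = 442.
  stratum 1: N_h·S_h = 1140·5.8 = 6612.00
  stratum 2: N_h·S_h = 440·3.9 = 1716.00
  stratum 3: N_h·S_h = 600·7.4 = 4440.00
  stratum 4: N_h·S_h = 300·7.9 = 2370.00
Σ N_h S_h = 15138.00
n for stratum 3 = 442·4440.00/15138.00 = 129.639 → 130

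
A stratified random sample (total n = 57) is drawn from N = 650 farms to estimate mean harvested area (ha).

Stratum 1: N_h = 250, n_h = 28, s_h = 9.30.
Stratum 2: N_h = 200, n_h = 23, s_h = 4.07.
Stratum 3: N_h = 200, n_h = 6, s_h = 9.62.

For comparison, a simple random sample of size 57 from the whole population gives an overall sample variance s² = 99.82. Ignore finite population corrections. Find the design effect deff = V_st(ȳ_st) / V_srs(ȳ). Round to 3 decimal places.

deff ≈ 1.134

V̂(ȳ_st) = Σ W_h² s_h²/n_h, with W_h = N_h/N and N = 650:
  stratum 1: (250/650)²·9.30²/28 = 0.456942
  stratum 2: (200/650)²·4.07²/23 = 0.0681859
  stratum 3: (200/650)²·9.62²/6 = 1.46027
V_st = 1.98539
V_srs = s²/n = 99.82/57 = 1.75123
deff = V_st / V_srs = 1.98539/1.75123 = 1.1337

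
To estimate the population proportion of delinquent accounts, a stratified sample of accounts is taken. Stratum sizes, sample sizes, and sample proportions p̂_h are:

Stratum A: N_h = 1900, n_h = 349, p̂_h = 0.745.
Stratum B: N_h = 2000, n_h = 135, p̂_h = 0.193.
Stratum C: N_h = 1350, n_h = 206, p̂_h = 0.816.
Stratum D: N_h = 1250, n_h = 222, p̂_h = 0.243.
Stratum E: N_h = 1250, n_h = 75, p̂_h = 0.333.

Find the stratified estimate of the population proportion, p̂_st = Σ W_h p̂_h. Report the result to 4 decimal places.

p̂_st ≈ 0.4675

N = 7750; stratum weights W_h = N_h/N.
p̂_st = Σ W_h p̂_h = (1900·0.745 + 2000·0.193 + 1350·0.816 + 1250·0.243 + 1250·0.333)/7750 = 0.46750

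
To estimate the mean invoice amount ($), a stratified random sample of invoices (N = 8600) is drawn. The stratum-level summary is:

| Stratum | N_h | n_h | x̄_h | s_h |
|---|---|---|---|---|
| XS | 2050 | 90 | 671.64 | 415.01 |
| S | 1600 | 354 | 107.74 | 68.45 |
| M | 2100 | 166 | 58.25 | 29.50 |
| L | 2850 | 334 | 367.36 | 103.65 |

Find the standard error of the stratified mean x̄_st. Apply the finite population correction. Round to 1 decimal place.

SE(x̄_st) ≈ 10.4

V̂(x̄_st) = Σ W_h² (1 − n_h/N_h) s_h²/n_h, with W_h = N_h/N and N = 8600:
  stratum XS: (2050/8600)²·(1 − 90/2050)·415.01²/90 = 103.965
  stratum S: (1600/8600)²·(1 − 354/1600)·68.45²/354 = 0.356767
  stratum M: (2100/8600)²·(1 − 166/2100)·29.50²/166 = 0.287882
  stratum L: (2850/8600)²·(1 − 334/2850)·103.65²/334 = 3.11854
V̂(x̄_st) = 107.728
SE(x̄_st) = √107.728 = 10.3792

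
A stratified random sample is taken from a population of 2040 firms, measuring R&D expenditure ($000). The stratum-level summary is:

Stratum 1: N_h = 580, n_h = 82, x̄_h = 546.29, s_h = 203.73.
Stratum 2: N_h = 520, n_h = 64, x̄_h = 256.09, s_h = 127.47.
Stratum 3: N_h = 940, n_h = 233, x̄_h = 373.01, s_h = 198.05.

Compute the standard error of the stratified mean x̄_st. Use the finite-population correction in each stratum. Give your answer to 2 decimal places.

SE(x̄_st) ≈ 8.75

V̂(x̄_st) = Σ W_h² (1 − n_h/N_h) s_h²/n_h, with W_h = N_h/N and N = 2040:
  stratum 1: (580/2040)²·(1 − 82/580)·203.73²/82 = 35.1312
  stratum 2: (520/2040)²·(1 − 64/520)·127.47²/64 = 14.4658
  stratum 3: (940/2040)²·(1 − 233/940)·198.05²/233 = 26.8832
V̂(x̄_st) = 76.4802
SE(x̄_st) = √76.4802 = 8.7453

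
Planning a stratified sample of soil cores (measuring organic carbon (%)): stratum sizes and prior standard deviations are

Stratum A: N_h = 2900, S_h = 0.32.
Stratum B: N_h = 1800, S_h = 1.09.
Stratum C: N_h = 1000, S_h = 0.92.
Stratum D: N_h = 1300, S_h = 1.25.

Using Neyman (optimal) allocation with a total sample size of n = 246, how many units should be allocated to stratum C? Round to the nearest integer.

Neyman allocation: n_h = n · N_h S_h / Σ N_i S_i, with n = 246.
  stratum A: N_h·S_h = 2900·0.32 = 928.00
  stratum B: N_h·S_h = 1800·1.09 = 1962.00
  stratum C: N_h·S_h = 1000·0.92 = 920.00
  stratum D: N_h·S_h = 1300·1.25 = 1625.00
Σ N_h S_h = 5435.00
n for stratum C = 246·920.00/5435.00 = 41.641 → 42

42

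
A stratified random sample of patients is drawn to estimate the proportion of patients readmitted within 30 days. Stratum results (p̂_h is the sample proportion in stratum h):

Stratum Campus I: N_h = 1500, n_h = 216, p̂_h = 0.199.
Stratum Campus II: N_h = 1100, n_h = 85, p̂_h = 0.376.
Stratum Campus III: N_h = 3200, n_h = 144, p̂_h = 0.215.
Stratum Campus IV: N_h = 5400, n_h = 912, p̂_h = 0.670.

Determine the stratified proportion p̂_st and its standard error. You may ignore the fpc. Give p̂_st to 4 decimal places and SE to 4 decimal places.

p̂_st ≈ 0.4480, SE ≈ 0.0139

N = 11200; stratum weights W_h = N_h/N.
p̂_st = Σ W_h p̂_h = (1500·0.199 + 1100·0.376 + 3200·0.215 + 5400·0.670)/11200 = 0.44804
V̂(p̂_st) = Σ W_h² p̂_h(1−p̂_h)/(n_h−1):
  stratum Campus I: (1500/11200)²·0.199·0.801/215 = 1.32982e-05
  stratum Campus II: (1100/11200)²·0.376·0.624/84 = 2.69428e-05
  stratum Campus III: (3200/11200)²·0.215·0.785/143 = 9.63465e-05
  stratum Campus IV: (5400/11200)²·0.670·0.330/911 = 5.64185e-05
V̂(p̂_st) = 0.000193006; SE = √V̂ = 0.0138927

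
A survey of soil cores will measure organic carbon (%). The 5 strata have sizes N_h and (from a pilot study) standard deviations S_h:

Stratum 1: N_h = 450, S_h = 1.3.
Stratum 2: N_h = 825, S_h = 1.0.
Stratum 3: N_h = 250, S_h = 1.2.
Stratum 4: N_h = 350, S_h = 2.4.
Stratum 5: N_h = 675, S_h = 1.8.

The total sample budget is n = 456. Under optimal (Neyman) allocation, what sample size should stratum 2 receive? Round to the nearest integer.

Neyman allocation: n_h = n · N_h S_h / Σ N_i S_i, with n = 456.
  stratum 1: N_h·S_h = 450·1.3 = 585.00
  stratum 2: N_h·S_h = 825·1.0 = 825.00
  stratum 3: N_h·S_h = 250·1.2 = 300.00
  stratum 4: N_h·S_h = 350·2.4 = 840.00
  stratum 5: N_h·S_h = 675·1.8 = 1215.00
Σ N_h S_h = 3765.00
n for stratum 2 = 456·825.00/3765.00 = 99.920 → 100

100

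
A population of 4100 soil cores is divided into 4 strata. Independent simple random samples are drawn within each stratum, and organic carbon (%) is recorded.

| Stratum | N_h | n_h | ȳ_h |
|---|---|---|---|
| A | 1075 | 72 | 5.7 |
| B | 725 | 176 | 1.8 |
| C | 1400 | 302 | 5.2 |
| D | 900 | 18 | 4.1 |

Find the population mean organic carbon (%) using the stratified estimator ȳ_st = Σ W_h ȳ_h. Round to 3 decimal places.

ȳ_st ≈ 4.488

N = Σ N_h = 4100. Stratum weights W_h = N_h/N.
ȳ_st = (1075·5.7 + 725·1.8 + 1400·5.2 + 900·4.1) / 4100 = 4.48841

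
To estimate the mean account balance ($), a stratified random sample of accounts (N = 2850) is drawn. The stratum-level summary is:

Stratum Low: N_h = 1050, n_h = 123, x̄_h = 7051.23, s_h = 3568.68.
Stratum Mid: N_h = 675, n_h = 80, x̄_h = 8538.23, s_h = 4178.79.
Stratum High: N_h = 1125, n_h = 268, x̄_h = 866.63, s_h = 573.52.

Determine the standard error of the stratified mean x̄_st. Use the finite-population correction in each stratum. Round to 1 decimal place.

SE(x̄_st) ≈ 152.8

V̂(x̄_st) = Σ W_h² (1 − n_h/N_h) s_h²/n_h, with W_h = N_h/N and N = 2850:
  stratum Low: (1050/2850)²·(1 − 123/1050)·3568.68²/123 = 12407.6
  stratum Mid: (675/2850)²·(1 − 80/675)·4178.79²/80 = 10793
  stratum High: (1125/2850)²·(1 − 268/1125)·573.52²/268 = 145.682
V̂(x̄_st) = 23346.3
SE(x̄_st) = √23346.3 = 152.795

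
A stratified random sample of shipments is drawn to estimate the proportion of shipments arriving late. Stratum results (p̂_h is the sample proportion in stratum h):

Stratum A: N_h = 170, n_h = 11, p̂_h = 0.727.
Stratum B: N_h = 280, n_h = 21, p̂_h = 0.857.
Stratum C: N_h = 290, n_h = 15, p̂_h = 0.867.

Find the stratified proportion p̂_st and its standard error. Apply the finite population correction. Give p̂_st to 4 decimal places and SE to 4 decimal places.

p̂_st ≈ 0.8311, SE ≈ 0.0547

N = 740; stratum weights W_h = N_h/N.
p̂_st = Σ W_h p̂_h = (170·0.727 + 280·0.857 + 290·0.867)/740 = 0.83105
V̂(p̂_st) = Σ W_h² (1 − n_h/N_h) p̂_h(1−p̂_h)/(n_h−1):
  stratum A: (170/740)²·(1 − 11/170)·0.727·0.273/10 = 0.00097967
  stratum B: (280/740)²·(1 − 21/280)·0.857·0.143/20 = 0.000811486
  stratum C: (290/740)²·(1 − 15/290)·0.867·0.133/14 = 0.00119953
V̂(p̂_st) = 0.00299068; SE = √V̂ = 0.0546871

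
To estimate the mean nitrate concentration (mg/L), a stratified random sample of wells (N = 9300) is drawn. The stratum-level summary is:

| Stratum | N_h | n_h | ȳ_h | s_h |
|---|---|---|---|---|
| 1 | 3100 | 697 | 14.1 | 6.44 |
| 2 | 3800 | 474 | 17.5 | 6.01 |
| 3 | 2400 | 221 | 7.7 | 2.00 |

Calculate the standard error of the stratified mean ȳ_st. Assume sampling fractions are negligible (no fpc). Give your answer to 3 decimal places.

V̂(ȳ_st) = Σ W_h² s_h²/n_h, with W_h = N_h/N and N = 9300:
  stratum 1: (3100/9300)²·6.44²/697 = 0.00661145
  stratum 2: (3800/9300)²·6.01²/474 = 0.0127225
  stratum 3: (2400/9300)²·2.00²/221 = 0.00120538
V̂(ȳ_st) = 0.0205393
SE(ȳ_st) = √0.0205393 = 0.143315

SE(ȳ_st) ≈ 0.143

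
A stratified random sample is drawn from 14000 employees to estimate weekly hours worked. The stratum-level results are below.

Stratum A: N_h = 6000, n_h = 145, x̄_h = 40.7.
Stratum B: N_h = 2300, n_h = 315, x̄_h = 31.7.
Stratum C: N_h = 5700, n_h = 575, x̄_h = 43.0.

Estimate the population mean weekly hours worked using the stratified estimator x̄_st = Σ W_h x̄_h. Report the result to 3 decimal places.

N = Σ N_h = 14000. Stratum weights W_h = N_h/N.
x̄_st = (6000·40.7 + 2300·31.7 + 5700·43.0) / 14000 = 40.15786

x̄_st ≈ 40.158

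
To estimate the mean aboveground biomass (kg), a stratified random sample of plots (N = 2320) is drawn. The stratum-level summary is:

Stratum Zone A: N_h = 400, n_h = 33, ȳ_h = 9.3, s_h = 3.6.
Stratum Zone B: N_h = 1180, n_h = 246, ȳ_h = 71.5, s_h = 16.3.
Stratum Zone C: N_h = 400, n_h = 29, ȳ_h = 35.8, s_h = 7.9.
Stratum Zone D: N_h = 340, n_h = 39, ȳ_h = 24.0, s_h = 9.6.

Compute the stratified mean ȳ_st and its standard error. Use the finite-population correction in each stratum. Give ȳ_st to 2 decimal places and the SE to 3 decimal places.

ȳ_st ≈ 47.66, SE ≈ 0.580

ȳ_st = Σ W_h ȳ_h = (400·9.3 + 1180·71.5 + 400·35.8 + 340·24.0)/2320 = 47.65948
V̂(ȳ_st) = Σ W_h² (1 − n_h/N_h) s_h²/n_h, with W_h = N_h/N and N = 2320:
  stratum Zone A: (400/2320)²·(1 − 33/400)·3.6²/33 = 0.0107113
  stratum Zone B: (1180/2320)²·(1 − 246/1180)·16.3²/246 = 0.221153
  stratum Zone C: (400/2320)²·(1 − 29/400)·7.9²/29 = 0.0593354
  stratum Zone D: (340/2320)²·(1 − 39/340)·9.6²/39 = 0.0449311
V̂(ȳ_st) = 0.336131
SE(ȳ_st) = √0.336131 = 0.579768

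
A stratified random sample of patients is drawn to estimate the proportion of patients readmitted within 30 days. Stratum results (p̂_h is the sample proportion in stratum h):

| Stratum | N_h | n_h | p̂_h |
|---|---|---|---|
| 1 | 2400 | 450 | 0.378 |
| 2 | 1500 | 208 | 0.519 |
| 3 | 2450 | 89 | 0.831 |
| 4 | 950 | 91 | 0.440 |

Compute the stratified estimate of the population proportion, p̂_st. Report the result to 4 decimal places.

N = 7300; stratum weights W_h = N_h/N.
p̂_st = Σ W_h p̂_h = (2400·0.378 + 1500·0.519 + 2450·0.831 + 950·0.440)/7300 = 0.56708

p̂_st ≈ 0.5671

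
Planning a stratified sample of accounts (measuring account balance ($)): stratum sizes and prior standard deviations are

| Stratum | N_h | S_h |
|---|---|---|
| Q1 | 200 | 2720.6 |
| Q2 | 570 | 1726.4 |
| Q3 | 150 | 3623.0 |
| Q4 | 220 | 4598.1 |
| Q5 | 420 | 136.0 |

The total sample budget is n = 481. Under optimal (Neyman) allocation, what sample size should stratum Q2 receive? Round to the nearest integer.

Neyman allocation: n_h = n · N_h S_h / Σ N_i S_i, with n = 481.
  stratum Q1: N_h·S_h = 200·2720.6 = 544120.00
  stratum Q2: N_h·S_h = 570·1726.4 = 984048.00
  stratum Q3: N_h·S_h = 150·3623.0 = 543450.00
  stratum Q4: N_h·S_h = 220·4598.1 = 1011582.00
  stratum Q5: N_h·S_h = 420·136.0 = 57120.00
Σ N_h S_h = 3140320.00
n for stratum Q2 = 481·984048.00/3140320.00 = 150.726 → 151

151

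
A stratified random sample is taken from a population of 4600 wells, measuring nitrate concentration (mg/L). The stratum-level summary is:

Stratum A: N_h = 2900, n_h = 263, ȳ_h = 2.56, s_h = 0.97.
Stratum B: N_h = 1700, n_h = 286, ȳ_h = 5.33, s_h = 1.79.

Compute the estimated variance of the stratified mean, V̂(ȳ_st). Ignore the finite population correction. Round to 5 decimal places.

V̂(ȳ_st) = Σ W_h² s_h²/n_h, with W_h = N_h/N and N = 4600:
  stratum A: (2900/4600)²·0.97²/263 = 0.0014219
  stratum B: (1700/4600)²·1.79²/286 = 0.00153011
V̂(ȳ_st) = 0.00295201

V̂(ȳ_st) ≈ 0.00295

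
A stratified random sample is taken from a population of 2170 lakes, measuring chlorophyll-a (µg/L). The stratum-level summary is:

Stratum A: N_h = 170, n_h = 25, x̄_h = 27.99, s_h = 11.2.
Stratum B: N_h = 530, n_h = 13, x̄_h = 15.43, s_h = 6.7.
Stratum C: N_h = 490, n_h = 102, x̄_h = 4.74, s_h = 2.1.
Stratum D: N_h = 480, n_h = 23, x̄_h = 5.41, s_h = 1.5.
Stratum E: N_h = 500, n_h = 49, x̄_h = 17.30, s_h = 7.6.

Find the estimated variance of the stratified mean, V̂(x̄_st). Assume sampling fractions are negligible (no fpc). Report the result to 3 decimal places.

V̂(x̄_st) = Σ W_h² s_h²/n_h, with W_h = N_h/N and N = 2170:
  stratum A: (170/2170)²·11.2²/25 = 0.0307946
  stratum B: (530/2170)²·6.7²/13 = 0.205986
  stratum C: (490/2170)²·2.1²/102 = 0.00220451
  stratum D: (480/2170)²·1.5²/23 = 0.0047865
  stratum E: (500/2170)²·7.6²/49 = 0.0625823
V̂(x̄_st) = 0.306354

V̂(x̄_st) ≈ 0.306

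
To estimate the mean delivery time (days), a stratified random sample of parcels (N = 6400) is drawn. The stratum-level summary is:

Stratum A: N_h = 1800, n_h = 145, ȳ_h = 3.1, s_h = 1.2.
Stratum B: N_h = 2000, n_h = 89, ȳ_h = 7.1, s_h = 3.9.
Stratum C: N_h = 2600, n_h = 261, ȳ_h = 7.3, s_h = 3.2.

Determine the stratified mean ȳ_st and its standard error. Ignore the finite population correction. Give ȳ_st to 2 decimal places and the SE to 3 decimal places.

ȳ_st ≈ 6.06, SE ≈ 0.155

ȳ_st = Σ W_h ȳ_h = (1800·3.1 + 2000·7.1 + 2600·7.3)/6400 = 6.05625
V̂(ȳ_st) = Σ W_h² s_h²/n_h, with W_h = N_h/N and N = 6400:
  stratum A: (1800/6400)²·1.2²/145 = 0.00078556
  stratum B: (2000/6400)²·3.9²/89 = 0.0166893
  stratum C: (2600/6400)²·3.2²/261 = 0.0064751
V̂(ȳ_st) = 0.02395
SE(ȳ_st) = √0.02395 = 0.154758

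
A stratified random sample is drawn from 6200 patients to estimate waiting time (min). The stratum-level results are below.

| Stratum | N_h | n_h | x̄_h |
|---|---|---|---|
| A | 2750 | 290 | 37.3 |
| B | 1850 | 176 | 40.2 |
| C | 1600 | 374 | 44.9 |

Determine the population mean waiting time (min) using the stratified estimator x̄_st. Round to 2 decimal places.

N = Σ N_h = 6200. Stratum weights W_h = N_h/N.
x̄_st = (2750·37.3 + 1850·40.2 + 1600·44.9) / 6200 = 40.1266

x̄_st ≈ 40.13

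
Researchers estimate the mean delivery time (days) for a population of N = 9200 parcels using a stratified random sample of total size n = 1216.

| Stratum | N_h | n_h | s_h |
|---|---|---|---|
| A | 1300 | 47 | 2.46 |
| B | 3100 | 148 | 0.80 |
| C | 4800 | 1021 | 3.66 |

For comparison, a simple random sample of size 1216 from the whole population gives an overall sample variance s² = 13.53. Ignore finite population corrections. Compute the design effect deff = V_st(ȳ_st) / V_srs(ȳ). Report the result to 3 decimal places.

V̂(ȳ_st) = Σ W_h² s_h²/n_h, with W_h = N_h/N and N = 9200:
  stratum A: (1300/9200)²·2.46²/47 = 0.00257089
  stratum B: (3100/9200)²·0.80²/148 = 0.000490982
  stratum C: (4800/9200)²·3.66²/1021 = 0.00357144
V_st = 0.00663331
V_srs = s²/n = 13.53/1216 = 0.0111266
deff = V_st / V_srs = 0.00663331/0.0111266 = 0.5962

deff ≈ 0.596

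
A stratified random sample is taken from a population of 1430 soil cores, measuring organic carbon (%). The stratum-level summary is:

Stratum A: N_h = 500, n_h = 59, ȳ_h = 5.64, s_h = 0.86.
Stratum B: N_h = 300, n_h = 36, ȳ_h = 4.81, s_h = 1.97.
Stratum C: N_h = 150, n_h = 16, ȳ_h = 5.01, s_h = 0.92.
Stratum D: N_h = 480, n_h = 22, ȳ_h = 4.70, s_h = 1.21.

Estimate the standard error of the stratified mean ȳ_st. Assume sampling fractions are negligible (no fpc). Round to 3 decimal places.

SE(ȳ_st) ≈ 0.120

V̂(ȳ_st) = Σ W_h² s_h²/n_h, with W_h = N_h/N and N = 1430:
  stratum A: (500/1430)²·0.86²/59 = 0.00153254
  stratum B: (300/1430)²·1.97²/36 = 0.00474461
  stratum C: (150/1430)²·0.92²/16 = 0.000582058
  stratum D: (480/1430)²·1.21²/22 = 0.00749822
V̂(ȳ_st) = 0.0143574
SE(ȳ_st) = √0.0143574 = 0.119823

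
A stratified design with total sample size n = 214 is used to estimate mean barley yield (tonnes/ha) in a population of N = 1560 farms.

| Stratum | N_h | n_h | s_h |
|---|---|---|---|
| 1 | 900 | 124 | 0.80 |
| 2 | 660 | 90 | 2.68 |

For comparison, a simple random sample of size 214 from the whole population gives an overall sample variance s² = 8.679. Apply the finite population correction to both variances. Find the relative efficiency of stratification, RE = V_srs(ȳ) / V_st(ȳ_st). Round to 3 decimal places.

RE ≈ 2.532

V̂(ȳ_st) = Σ W_h² (1 − n_h/N_h) s_h²/n_h, with W_h = N_h/N and N = 1560:
  stratum 1: (900/1560)²·(1 − 124/900)·0.80²/124 = 0.0014812
  stratum 2: (660/1560)²·(1 − 90/660)·2.68²/90 = 0.0123366
V_st = 0.0138178
V_srs = (1 − 214/1560)·8.679/214 = 0.0349926
Relative efficiency = V_srs / V_st = 0.0349926/0.0138178 = 2.5324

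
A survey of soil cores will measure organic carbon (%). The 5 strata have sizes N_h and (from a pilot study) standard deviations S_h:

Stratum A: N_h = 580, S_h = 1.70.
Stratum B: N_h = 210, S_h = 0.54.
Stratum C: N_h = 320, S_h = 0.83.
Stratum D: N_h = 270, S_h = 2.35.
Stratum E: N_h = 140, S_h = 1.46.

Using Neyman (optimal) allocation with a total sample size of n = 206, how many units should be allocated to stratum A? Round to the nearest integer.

Neyman allocation: n_h = n · N_h S_h / Σ N_i S_i, with n = 206.
  stratum A: N_h·S_h = 580·1.70 = 986.00
  stratum B: N_h·S_h = 210·0.54 = 113.40
  stratum C: N_h·S_h = 320·0.83 = 265.60
  stratum D: N_h·S_h = 270·2.35 = 634.50
  stratum E: N_h·S_h = 140·1.46 = 204.40
Σ N_h S_h = 2203.90
n for stratum A = 206·986.00/2203.90 = 92.162 → 92

92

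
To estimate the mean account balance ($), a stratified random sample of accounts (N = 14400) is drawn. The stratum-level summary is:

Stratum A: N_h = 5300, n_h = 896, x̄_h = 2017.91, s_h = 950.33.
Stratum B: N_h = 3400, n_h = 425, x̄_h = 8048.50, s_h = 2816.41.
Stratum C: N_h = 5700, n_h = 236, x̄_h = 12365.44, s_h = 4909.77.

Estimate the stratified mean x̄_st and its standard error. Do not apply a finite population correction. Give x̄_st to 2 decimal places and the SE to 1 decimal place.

x̄_st ≈ 7537.70, SE ≈ 131.1

x̄_st = Σ W_h x̄_h = (5300·2017.91 + 3400·8048.50 + 5700·12365.44)/14400 = 7537.69660
V̂(x̄_st) = Σ W_h² s_h²/n_h, with W_h = N_h/N and N = 14400:
  stratum A: (5300/14400)²·950.33²/896 = 136.542
  stratum B: (3400/14400)²·2816.41²/425 = 1040.48
  stratum C: (5700/14400)²·4909.77²/236 = 16004.2
V̂(x̄_st) = 17181.3
SE(x̄_st) = √17181.3 = 131.077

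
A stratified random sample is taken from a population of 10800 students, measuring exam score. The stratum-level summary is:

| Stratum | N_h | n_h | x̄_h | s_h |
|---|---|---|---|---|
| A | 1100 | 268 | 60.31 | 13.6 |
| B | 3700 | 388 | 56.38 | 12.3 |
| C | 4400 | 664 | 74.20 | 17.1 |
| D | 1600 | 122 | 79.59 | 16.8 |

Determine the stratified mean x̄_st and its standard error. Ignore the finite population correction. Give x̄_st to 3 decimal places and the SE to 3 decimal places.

x̄_st ≈ 67.479, SE ≈ 0.420

x̄_st = Σ W_h x̄_h = (1100·60.31 + 3700·56.38 + 4400·74.20 + 1600·79.59)/10800 = 67.47880
V̂(x̄_st) = Σ W_h² s_h²/n_h, with W_h = N_h/N and N = 10800:
  stratum A: (1100/10800)²·13.6²/268 = 0.00715947
  stratum B: (3700/10800)²·12.3²/388 = 0.0457651
  stratum C: (4400/10800)²·17.1²/664 = 0.073094
  stratum D: (1600/10800)²·16.8²/122 = 0.0507751
V̂(x̄_st) = 0.176794
SE(x̄_st) = √0.176794 = 0.420469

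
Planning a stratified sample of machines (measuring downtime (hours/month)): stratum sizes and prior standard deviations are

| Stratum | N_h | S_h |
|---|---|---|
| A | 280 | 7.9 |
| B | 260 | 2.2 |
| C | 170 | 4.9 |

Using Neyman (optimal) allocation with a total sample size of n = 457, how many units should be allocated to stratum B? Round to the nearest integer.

Neyman allocation: n_h = n · N_h S_h / Σ N_i S_i, with n = 457.
  stratum A: N_h·S_h = 280·7.9 = 2212.00
  stratum B: N_h·S_h = 260·2.2 = 572.00
  stratum C: N_h·S_h = 170·4.9 = 833.00
Σ N_h S_h = 3617.00
n for stratum B = 457·572.00/3617.00 = 72.271 → 72

72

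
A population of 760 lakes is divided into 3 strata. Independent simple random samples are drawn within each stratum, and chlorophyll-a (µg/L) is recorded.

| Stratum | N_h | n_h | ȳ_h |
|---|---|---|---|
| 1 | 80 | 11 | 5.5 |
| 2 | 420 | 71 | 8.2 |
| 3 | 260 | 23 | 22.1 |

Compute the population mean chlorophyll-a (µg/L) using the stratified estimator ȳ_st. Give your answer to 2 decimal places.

N = Σ N_h = 760. Stratum weights W_h = N_h/N.
ȳ_st = (80·5.5 + 420·8.2 + 260·22.1) / 760 = 12.6711

ȳ_st ≈ 12.67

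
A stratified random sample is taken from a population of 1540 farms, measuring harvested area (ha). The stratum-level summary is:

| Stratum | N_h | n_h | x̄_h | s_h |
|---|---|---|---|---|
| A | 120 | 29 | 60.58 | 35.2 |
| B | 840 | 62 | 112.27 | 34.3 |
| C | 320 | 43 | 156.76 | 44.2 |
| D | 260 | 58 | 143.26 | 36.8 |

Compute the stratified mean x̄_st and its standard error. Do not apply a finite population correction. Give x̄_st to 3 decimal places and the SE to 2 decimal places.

x̄_st ≈ 122.719, SE ≈ 2.92

x̄_st = Σ W_h x̄_h = (120·60.58 + 840·112.27 + 320·156.76 + 260·143.26)/1540 = 122.71896
V̂(x̄_st) = Σ W_h² s_h²/n_h, with W_h = N_h/N and N = 1540:
  stratum A: (120/1540)²·35.2²/29 = 0.259423
  stratum B: (840/1540)²·34.3²/62 = 5.64565
  stratum C: (320/1540)²·44.2²/43 = 1.96171
  stratum D: (260/1540)²·36.8²/58 = 0.665538
V̂(x̄_st) = 8.53232
SE(x̄_st) = √8.53232 = 2.92101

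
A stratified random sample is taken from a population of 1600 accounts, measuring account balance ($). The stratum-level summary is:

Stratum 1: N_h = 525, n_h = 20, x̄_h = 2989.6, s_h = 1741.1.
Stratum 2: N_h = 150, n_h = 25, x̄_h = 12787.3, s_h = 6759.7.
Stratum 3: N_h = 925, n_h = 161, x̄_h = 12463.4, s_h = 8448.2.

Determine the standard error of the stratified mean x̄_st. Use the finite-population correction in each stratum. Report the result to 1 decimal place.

SE(x̄_st) ≈ 389.2

V̂(x̄_st) = Σ W_h² (1 − n_h/N_h) s_h²/n_h, with W_h = N_h/N and N = 1600:
  stratum 1: (525/1600)²·(1 − 20/525)·1741.1²/20 = 15697.4
  stratum 2: (150/1600)²·(1 − 25/150)·6759.7²/25 = 13386.8
  stratum 3: (925/1600)²·(1 − 161/925)·8448.2²/161 = 122376
V̂(x̄_st) = 151461
SE(x̄_st) = √151461 = 389.179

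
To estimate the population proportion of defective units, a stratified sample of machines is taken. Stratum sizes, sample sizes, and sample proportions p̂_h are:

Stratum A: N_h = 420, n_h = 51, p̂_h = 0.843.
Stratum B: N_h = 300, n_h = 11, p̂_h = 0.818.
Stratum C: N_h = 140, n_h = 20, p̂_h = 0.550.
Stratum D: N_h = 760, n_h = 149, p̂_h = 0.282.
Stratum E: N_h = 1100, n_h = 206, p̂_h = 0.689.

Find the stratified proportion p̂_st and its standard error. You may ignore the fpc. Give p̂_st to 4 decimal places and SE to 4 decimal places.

p̂_st ≈ 0.6061, SE ≈ 0.0236

N = 2720; stratum weights W_h = N_h/N.
p̂_st = Σ W_h p̂_h = (420·0.843 + 300·0.818 + 140·0.550 + 760·0.282 + 1100·0.689)/2720 = 0.60613
V̂(p̂_st) = Σ W_h² p̂_h(1−p̂_h)/(n_h−1):
  stratum A: (420/2720)²·0.843·0.157/50 = 6.31129e-05
  stratum B: (300/2720)²·0.818·0.182/10 = 0.000181105
  stratum C: (140/2720)²·0.550·0.450/19 = 3.45096e-05
  stratum D: (760/2720)²·0.282·0.718/148 = 0.000106807
  stratum E: (1100/2720)²·0.689·0.311/205 = 0.000170952
V̂(p̂_st) = 0.000556486; SE = √V̂ = 0.02359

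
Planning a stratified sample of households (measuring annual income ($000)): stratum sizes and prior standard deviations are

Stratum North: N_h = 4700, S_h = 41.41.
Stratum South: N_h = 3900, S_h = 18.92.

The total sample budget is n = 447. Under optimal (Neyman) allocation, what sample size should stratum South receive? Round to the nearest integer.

123

Neyman allocation: n_h = n · N_h S_h / Σ N_i S_i, with n = 447.
  stratum North: N_h·S_h = 4700·41.41 = 194627.00
  stratum South: N_h·S_h = 3900·18.92 = 73788.00
Σ N_h S_h = 268415.00
n for stratum South = 447·73788.00/268415.00 = 122.881 → 123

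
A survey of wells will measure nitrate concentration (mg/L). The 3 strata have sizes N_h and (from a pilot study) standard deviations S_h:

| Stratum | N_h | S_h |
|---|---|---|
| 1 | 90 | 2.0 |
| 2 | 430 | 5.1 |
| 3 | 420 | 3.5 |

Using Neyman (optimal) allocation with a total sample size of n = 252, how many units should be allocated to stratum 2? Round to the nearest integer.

144

Neyman allocation: n_h = n · N_h S_h / Σ N_i S_i, with n = 252.
  stratum 1: N_h·S_h = 90·2.0 = 180.00
  stratum 2: N_h·S_h = 430·5.1 = 2193.00
  stratum 3: N_h·S_h = 420·3.5 = 1470.00
Σ N_h S_h = 3843.00
n for stratum 2 = 252·2193.00/3843.00 = 143.803 → 144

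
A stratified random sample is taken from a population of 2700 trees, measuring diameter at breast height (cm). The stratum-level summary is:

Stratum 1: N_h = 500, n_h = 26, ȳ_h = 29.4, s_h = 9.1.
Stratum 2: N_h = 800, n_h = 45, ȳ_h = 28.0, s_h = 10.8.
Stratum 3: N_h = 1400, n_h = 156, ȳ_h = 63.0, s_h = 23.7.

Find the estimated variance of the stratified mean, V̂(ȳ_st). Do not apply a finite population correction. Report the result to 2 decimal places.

V̂(ȳ_st) ≈ 1.30

V̂(ȳ_st) = Σ W_h² s_h²/n_h, with W_h = N_h/N and N = 2700:
  stratum 1: (500/2700)²·9.1²/26 = 0.109225
  stratum 2: (800/2700)²·10.8²/45 = 0.227556
  stratum 3: (1400/2700)²·23.7²/156 = 0.968056
V̂(ȳ_st) = 1.30484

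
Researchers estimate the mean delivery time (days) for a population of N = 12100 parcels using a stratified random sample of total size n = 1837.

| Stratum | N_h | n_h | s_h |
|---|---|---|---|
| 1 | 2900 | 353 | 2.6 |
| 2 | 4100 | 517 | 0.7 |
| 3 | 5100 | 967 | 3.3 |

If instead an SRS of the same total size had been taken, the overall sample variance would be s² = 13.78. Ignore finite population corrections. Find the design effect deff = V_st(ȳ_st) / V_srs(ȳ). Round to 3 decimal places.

deff ≈ 0.428

V̂(ȳ_st) = Σ W_h² s_h²/n_h, with W_h = N_h/N and N = 12100:
  stratum 1: (2900/12100)²·2.6²/353 = 0.00110001
  stratum 2: (4100/12100)²·0.7²/517 = 0.000108818
  stratum 3: (5100/12100)²·3.3²/967 = 0.00200065
V_st = 0.00320948
V_srs = s²/n = 13.78/1837 = 0.00750136
deff = V_st / V_srs = 0.00320948/0.00750136 = 0.4279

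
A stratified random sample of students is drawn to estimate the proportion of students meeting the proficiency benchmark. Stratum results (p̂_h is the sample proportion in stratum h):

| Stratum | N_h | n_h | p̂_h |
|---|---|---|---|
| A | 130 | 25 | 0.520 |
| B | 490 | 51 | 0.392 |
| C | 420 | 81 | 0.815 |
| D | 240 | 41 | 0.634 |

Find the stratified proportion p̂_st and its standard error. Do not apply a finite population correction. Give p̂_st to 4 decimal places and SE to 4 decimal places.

N = 1280; stratum weights W_h = N_h/N.
p̂_st = Σ W_h p̂_h = (130·0.520 + 490·0.392 + 420·0.815 + 240·0.634)/1280 = 0.58917
V̂(p̂_st) = Σ W_h² p̂_h(1−p̂_h)/(n_h−1):
  stratum A: (130/1280)²·0.520·0.480/24 = 0.000107275
  stratum B: (490/1280)²·0.392·0.608/50 = 0.000698541
  stratum C: (420/1280)²·0.815·0.185/80 = 0.000202917
  stratum D: (240/1280)²·0.634·0.366/40 = 0.000203945
V̂(p̂_st) = 0.00121268; SE = √V̂ = 0.0348235

p̂_st ≈ 0.5892, SE ≈ 0.0348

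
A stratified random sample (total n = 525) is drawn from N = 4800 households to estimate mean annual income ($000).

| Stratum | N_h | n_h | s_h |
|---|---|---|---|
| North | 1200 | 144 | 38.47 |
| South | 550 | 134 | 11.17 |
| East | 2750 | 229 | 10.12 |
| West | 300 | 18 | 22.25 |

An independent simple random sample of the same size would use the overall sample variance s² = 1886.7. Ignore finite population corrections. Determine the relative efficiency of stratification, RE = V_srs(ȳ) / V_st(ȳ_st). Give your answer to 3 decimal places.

V̂(ȳ_st) = Σ W_h² s_h²/n_h, with W_h = N_h/N and N = 4800:
  stratum North: (1200/4800)²·38.47²/144 = 0.642335
  stratum South: (550/4800)²·11.17²/134 = 0.0122249
  stratum East: (2750/4800)²·10.12²/229 = 0.146794
  stratum West: (300/4800)²·22.25²/18 = 0.107435
V_st = 0.90879
V_srs = s²/n = 1886.7/525 = 3.59371
Relative efficiency = V_srs / V_st = 3.59371/0.90879 = 3.9544

RE ≈ 3.954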